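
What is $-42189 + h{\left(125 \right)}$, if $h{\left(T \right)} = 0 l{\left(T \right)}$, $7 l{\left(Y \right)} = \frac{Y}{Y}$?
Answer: $-42189$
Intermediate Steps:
$l{\left(Y \right)} = \frac{1}{7}$ ($l{\left(Y \right)} = \frac{Y \frac{1}{Y}}{7} = \frac{1}{7} \cdot 1 = \frac{1}{7}$)
$h{\left(T \right)} = 0$ ($h{\left(T \right)} = 0 \cdot \frac{1}{7} = 0$)
$-42189 + h{\left(125 \right)} = -42189 + 0 = -42189$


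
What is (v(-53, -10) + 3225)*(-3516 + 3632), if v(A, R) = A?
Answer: 367952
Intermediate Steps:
(v(-53, -10) + 3225)*(-3516 + 3632) = (-53 + 3225)*(-3516 + 3632) = 3172*116 = 367952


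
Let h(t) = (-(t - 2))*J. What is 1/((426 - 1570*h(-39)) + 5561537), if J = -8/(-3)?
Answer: 3/16170929 ≈ 1.8552e-7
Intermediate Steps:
J = 8/3 (J = -8*(-⅓) = 8/3 ≈ 2.6667)
h(t) = 16/3 - 8*t/3 (h(t) = -(t - 2)*(8/3) = -(-2 + t)*(8/3) = (2 - t)*(8/3) = 16/3 - 8*t/3)
1/((426 - 1570*h(-39)) + 5561537) = 1/((426 - 1570*(16/3 - 8/3*(-39))) + 5561537) = 1/((426 - 1570*(16/3 + 104)) + 5561537) = 1/((426 - 1570*328/3) + 5561537) = 1/((426 - 514960/3) + 5561537) = 1/(-513682/3 + 5561537) = 1/(16170929/3) = 3/16170929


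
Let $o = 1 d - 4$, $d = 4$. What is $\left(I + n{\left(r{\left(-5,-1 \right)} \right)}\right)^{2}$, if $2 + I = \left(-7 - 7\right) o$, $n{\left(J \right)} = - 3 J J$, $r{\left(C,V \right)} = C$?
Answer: $5929$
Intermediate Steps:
$o = 0$ ($o = 1 \cdot 4 - 4 = 4 - 4 = 0$)
$n{\left(J \right)} = - 3 J^{2}$
$I = -2$ ($I = -2 + \left(-7 - 7\right) 0 = -2 - 0 = -2 + 0 = -2$)
$\left(I + n{\left(r{\left(-5,-1 \right)} \right)}\right)^{2} = \left(-2 - 3 \left(-5\right)^{2}\right)^{2} = \left(-2 - 75\right)^{2} = \left(-77\right)^{2} = 5929$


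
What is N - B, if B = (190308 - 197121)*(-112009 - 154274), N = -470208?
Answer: -1814656287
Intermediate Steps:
B = 1814186079 (B = -6813*(-266283) = 1814186079)
N - B = -470208 - 1*1814186079 = -470208 - 1814186079 = -1814656287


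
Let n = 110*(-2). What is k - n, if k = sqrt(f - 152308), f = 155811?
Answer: 220 + sqrt(3503) ≈ 279.19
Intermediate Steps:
n = -220
k = sqrt(3503) (k = sqrt(155811 - 152308) = sqrt(3503) ≈ 59.186)
k - n = sqrt(3503) - 1*(-220) = sqrt(3503) + 220 = 220 + sqrt(3503)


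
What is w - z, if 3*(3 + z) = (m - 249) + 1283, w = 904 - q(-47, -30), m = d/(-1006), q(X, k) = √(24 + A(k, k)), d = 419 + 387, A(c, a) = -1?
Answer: 282988/503 - √23 ≈ 557.80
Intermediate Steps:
d = 806
q(X, k) = √23 (q(X, k) = √(24 - 1) = √23)
m = -403/503 (m = 806/(-1006) = 806*(-1/1006) = -403/503 ≈ -0.80119)
w = 904 - √23 ≈ 899.20
z = 171724/503 (z = -3 + ((-403/503 - 249) + 1283)/3 = -3 + (-125650/503 + 1283)/3 = -3 + (⅓)*(519699/503) = -3 + 173233/503 = 171724/503 ≈ 341.40)
w - z = (904 - √23) - 1*171724/503 = (904 - √23) - 171724/503 = 282988/503 - √23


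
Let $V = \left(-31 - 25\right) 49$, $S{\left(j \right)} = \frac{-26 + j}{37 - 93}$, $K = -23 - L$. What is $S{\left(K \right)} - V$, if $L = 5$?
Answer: $\frac{76859}{28} \approx 2745.0$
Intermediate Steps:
$K = -28$ ($K = -23 - 5 = -28$)
$S{\left(j \right)} = \frac{13}{28} - \frac{j}{56}$ ($S{\left(j \right)} = \frac{-26 + j}{-56} = \left(-26 + j\right) \left(- \frac{1}{56}\right) = \frac{13}{28} - \frac{j}{56}$)
$V = -2744$ ($V = \left(-56\right) 49 = -2744$)
$S{\left(K \right)} - V = \left(\frac{13}{28} - - \frac{1}{2}\right) - -2744 = \left(\frac{13}{28} + \frac{1}{2}\right) + 2744 = \frac{27}{28} + 2744 = \frac{76859}{28}$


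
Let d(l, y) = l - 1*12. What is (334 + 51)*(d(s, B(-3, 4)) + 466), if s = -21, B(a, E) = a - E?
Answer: 166705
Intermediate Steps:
d(l, y) = -12 + l (d(l, y) = l - 12 = -12 + l)
(334 + 51)*(d(s, B(-3, 4)) + 466) = (334 + 51)*((-12 - 21) + 466) = 385*(-33 + 466) = 385*433 = 166705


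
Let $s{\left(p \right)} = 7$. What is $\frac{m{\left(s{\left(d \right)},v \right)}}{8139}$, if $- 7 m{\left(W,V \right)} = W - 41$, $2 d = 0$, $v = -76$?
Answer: $\frac{34}{56973} \approx 0.00059677$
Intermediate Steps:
$d = 0$ ($d = \frac{1}{2} \cdot 0 = 0$)
$m{\left(W,V \right)} = \frac{41}{7} - \frac{W}{7}$ ($m{\left(W,V \right)} = - \frac{W - 41}{7} = - \frac{-41 + W}{7} = \frac{41}{7} - \frac{W}{7}$)
$\frac{m{\left(s{\left(d \right)},v \right)}}{8139} = \frac{\frac{41}{7} - 1}{8139} = \left(\frac{41}{7} - 1\right) \frac{1}{8139} = \frac{34}{7} \cdot \frac{1}{8139} = \frac{34}{56973}$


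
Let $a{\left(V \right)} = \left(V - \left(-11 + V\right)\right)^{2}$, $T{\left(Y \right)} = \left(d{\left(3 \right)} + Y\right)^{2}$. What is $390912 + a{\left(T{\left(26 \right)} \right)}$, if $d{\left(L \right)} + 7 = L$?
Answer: $391033$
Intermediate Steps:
$d{\left(L \right)} = -7 + L$
$T{\left(Y \right)} = \left(-4 + Y\right)^{2}$ ($T{\left(Y \right)} = \left(\left(-7 + 3\right) + Y\right)^{2} = \left(-4 + Y\right)^{2}$)
$a{\left(V \right)} = 121$ ($a{\left(V \right)} = 11^{2} = 121$)
$390912 + a{\left(T{\left(26 \right)} \right)} = 390912 + 121 = 391033$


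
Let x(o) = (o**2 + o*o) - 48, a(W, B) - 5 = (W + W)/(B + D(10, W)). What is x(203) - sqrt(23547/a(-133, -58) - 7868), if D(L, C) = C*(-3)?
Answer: 82370 - 5*I*sqrt(189517739)/1439 ≈ 82370.0 - 47.834*I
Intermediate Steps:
D(L, C) = -3*C
a(W, B) = 5 + 2*W/(B - 3*W) (a(W, B) = 5 + (W + W)/(B - 3*W) = 5 + (2*W)/(B - 3*W) = 5 + 2*W/(B - 3*W))
x(o) = -48 + 2*o**2 (x(o) = (o**2 + o**2) - 48 = 2*o**2 - 48 = -48 + 2*o**2)
x(203) - sqrt(23547/a(-133, -58) - 7868) = (-48 + 2*203**2) - sqrt(23547/(((-13*(-133) + 5*(-58))/(-58 - 3*(-133)))) - 7868) = (-48 + 2*41209) - sqrt(23547/(((1729 - 290)/(-58 + 399))) - 7868) = (-48 + 82418) - sqrt(23547/((1439/341)) - 7868) = 82370 - sqrt(23547/(((1/341)*1439)) - 7868) = 82370 - sqrt(23547/(1439/341) - 7868) = 82370 - sqrt(23547*(341/1439) - 7868) = 82370 - sqrt(8029527/1439 - 7868) = 82370 - sqrt(-3292525/1439) = 82370 - 5*I*sqrt(189517739)/1439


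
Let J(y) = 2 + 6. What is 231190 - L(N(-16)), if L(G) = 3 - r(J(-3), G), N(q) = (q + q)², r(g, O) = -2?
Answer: 231185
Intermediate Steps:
J(y) = 8
N(q) = 4*q² (N(q) = (2*q)² = 4*q²)
L(G) = 5 (L(G) = 3 - 1*(-2) = 3 + 2 = 5)
231190 - L(N(-16)) = 231190 - 1*5 = 231190 - 5 = 231185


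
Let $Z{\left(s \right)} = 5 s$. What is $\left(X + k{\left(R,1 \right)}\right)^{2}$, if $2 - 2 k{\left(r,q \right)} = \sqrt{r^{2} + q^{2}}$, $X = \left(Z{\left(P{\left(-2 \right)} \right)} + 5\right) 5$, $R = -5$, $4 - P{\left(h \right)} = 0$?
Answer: $\frac{\left(252 - \sqrt{26}\right)^{2}}{4} \approx 15240.0$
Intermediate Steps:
$P{\left(h \right)} = 4$ ($P{\left(h \right)} = 4 - 0 = 4 + 0 = 4$)
$X = 125$ ($X = \left(5 \cdot 4 + 5\right) 5 = \left(20 + 5\right) 5 = 25 \cdot 5 = 125$)
$k{\left(r,q \right)} = 1 - \frac{\sqrt{q^{2} + r^{2}}}{2}$ ($k{\left(r,q \right)} = 1 - \frac{\sqrt{r^{2} + q^{2}}}{2} = 1 - \frac{\sqrt{q^{2} + r^{2}}}{2}$)
$\left(X + k{\left(R,1 \right)}\right)^{2} = \left(125 + \left(1 - \frac{\sqrt{1^{2} + \left(-5\right)^{2}}}{2}\right)\right)^{2} = \left(125 + \left(1 - \frac{\sqrt{1 + 25}}{2}\right)\right)^{2} = \left(125 + \left(1 - \frac{\sqrt{26}}{2}\right)\right)^{2} = \left(126 - \frac{\sqrt{26}}{2}\right)^{2}$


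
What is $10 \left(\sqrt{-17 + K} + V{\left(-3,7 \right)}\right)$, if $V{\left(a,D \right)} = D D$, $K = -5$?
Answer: $490 + 10 i \sqrt{22} \approx 490.0 + 46.904 i$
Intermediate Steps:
$V{\left(a,D \right)} = D^{2}$
$10 \left(\sqrt{-17 + K} + V{\left(-3,7 \right)}\right) = 10 \left(\sqrt{-17 - 5} + 7^{2}\right) = 10 \left(\sqrt{-22} + 49\right) = 10 \left(i \sqrt{22} + 49\right) = 10 \left(49 + i \sqrt{22}\right) = 490 + 10 i \sqrt{22}$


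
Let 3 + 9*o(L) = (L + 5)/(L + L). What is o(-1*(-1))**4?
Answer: 0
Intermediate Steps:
o(L) = -1/3 + (5 + L)/(18*L) (o(L) = -1/3 + ((L + 5)/(L + L))/9 = -1/3 + ((5 + L)/((2*L)))/9 = -1/3 + ((5 + L)*(1/(2*L)))/9 = -1/3 + ((5 + L)/(2*L))/9 = -1/3 + (5 + L)/(18*L))
o(-1*(-1))**4 = (5*(1 - (-1)*(-1))/(18*((-1*(-1)))))**4 = ((5/18)*(1 - 1*1)/1)**4 = ((5/18)*1*(1 - 1))**4 = ((5/18)*1*0)**4 = 0**4 = 0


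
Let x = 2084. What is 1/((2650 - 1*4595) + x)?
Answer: 1/139 ≈ 0.0071942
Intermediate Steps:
1/((2650 - 1*4595) + x) = 1/((2650 - 1*4595) + 2084) = 1/((2650 - 4595) + 2084) = 1/(-1945 + 2084) = 1/139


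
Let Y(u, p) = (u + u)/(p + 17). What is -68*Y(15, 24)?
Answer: -2040/41 ≈ -49.756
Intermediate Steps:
Y(u, p) = 2*u/(17 + p) (Y(u, p) = (2*u)/(17 + p) = 2*u/(17 + p))
-68*Y(15, 24) = -136*15/(17 + 24) = -136*15/41 = -68*30/41 = -2040/41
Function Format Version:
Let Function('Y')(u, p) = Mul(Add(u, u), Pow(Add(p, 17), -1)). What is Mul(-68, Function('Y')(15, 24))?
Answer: Rational(-2040, 41) ≈ -49.756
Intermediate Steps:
Function('Y')(u, p) = Mul(2, u, Pow(Add(17, p), -1)) (Function('Y')(u, p) = Mul(Mul(2, u), Pow(Add(17, p), -1)) = Mul(2, u, Pow(Add(17, p), -1)))
Mul(-68, Function('Y')(15, 24)) = Mul(-68, Mul(2, 15, Pow(Add(17, 24), -1))) = Mul(-68, Mul(2, 15, Pow(41, -1))) = Mul(-68, Mul(2, 15, Rational(1, 41))) = Mul(-68, Rational(30, 41)) = Rational(-2040, 41)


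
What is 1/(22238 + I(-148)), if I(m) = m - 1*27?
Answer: 1/22063 ≈ 4.5325e-5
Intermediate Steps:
I(m) = -27 + m (I(m) = m - 27 = -27 + m)
1/(22238 + I(-148)) = 1/(22238 + (-27 - 148)) = 1/(22238 - 175) = 1/22063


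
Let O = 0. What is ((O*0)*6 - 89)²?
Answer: 7921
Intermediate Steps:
((O*0)*6 - 89)² = ((0*0)*6 - 89)² = (0*6 - 89)² = (0 - 89)² = (-89)² = 7921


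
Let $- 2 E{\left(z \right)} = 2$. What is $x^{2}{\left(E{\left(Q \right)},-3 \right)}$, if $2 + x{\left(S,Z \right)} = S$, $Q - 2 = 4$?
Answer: $9$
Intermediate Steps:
$Q = 6$ ($Q = 2 + 4 = 6$)
$E{\left(z \right)} = -1$ ($E{\left(z \right)} = \left(- \frac{1}{2}\right) 2 = -1$)
$x{\left(S,Z \right)} = -2 + S$
$x^{2}{\left(E{\left(Q \right)},-3 \right)} = \left(-2 - 1\right)^{2} = \left(-3\right)^{2} = 9$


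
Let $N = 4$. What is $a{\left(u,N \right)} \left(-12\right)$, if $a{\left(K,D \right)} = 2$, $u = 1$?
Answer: $-24$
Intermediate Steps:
$a{\left(u,N \right)} \left(-12\right) = 2 \left(-12\right) = -24$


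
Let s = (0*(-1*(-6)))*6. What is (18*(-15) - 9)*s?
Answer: 0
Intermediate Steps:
s = 0 (s = (0*6)*6 = 0*6 = 0)
(18*(-15) - 9)*s = (18*(-15) - 9)*0 = (-270 - 9)*0 = -279*0 = 0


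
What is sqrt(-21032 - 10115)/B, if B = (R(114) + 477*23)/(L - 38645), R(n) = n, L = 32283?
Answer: -6362*I*sqrt(31147)/11085 ≈ -101.29*I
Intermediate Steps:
B = -11085/6362 (B = (114 + 477*23)/(32283 - 38645) = (114 + 10971)/(-6362) = 11085*(-1/6362) = -11085/6362 ≈ -1.7424)
sqrt(-21032 - 10115)/B = sqrt(-21032 - 10115)/(-11085/6362) = sqrt(-31147)*(-6362/11085) = (I*sqrt(31147))*(-6362/11085) = -6362*I*sqrt(31147)/11085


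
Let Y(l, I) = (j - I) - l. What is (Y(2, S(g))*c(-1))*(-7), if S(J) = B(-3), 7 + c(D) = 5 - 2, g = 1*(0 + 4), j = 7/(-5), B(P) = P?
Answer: -56/5 ≈ -11.200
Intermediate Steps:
j = -7/5 (j = 7*(-1/5) = -7/5 ≈ -1.4000)
g = 4 (g = 1*4 = 4)
c(D) = -4 (c(D) = -7 + (5 - 2) = -7 + 3 = -4)
S(J) = -3
Y(l, I) = -7/5 - I - l (Y(l, I) = (-7/5 - I) - l = -7/5 - I - l)
(Y(2, S(g))*c(-1))*(-7) = ((-7/5 - 1*(-3) - 1*2)*(-4))*(-7) = ((-7/5 + 3 - 2)*(-4))*(-7) = -2/5*(-4)*(-7) = (8/5)*(-7) = -56/5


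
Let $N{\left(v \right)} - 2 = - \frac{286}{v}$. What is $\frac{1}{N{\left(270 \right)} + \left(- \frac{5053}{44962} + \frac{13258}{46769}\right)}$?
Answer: $\frac{283881750030}{315629757071} \approx 0.89941$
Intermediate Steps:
$N{\left(v \right)} = 2 - \frac{286}{v}$
$\frac{1}{N{\left(270 \right)} + \left(- \frac{5053}{44962} + \frac{13258}{46769}\right)} = \frac{1}{\left(2 - \frac{286}{270}\right) + \left(- \frac{5053}{44962} + \frac{13258}{46769}\right)} = \frac{1}{\left(2 - \frac{143}{135}\right) + \left(\left(-5053\right) \frac{1}{44962} + 13258 \cdot \frac{1}{46769}\right)} = \frac{1}{\left(2 - \frac{143}{135}\right) + \left(- \frac{5053}{44962} + \frac{13258}{46769}\right)} = \frac{1}{\frac{127}{135} + \frac{359782439}{2102827778}} = \frac{1}{\frac{315629757071}{283881750030}} = \frac{283881750030}{315629757071}$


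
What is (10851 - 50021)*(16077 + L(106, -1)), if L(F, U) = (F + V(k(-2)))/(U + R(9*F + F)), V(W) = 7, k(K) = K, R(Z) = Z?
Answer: -666894945520/1059 ≈ -6.2974e+8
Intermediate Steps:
L(F, U) = (7 + F)/(U + 10*F) (L(F, U) = (F + 7)/(U + (9*F + F)) = (7 + F)/(U + 10*F))
(10851 - 50021)*(16077 + L(106, -1)) = (10851 - 50021)*(16077 + (7 + 106)/(-1 + 10*106)) = -39170*(16077 + 113/(-1 + 1060)) = -39170*(16077 + 113/1059) = -39170*17025656/1059 = -666894945520/1059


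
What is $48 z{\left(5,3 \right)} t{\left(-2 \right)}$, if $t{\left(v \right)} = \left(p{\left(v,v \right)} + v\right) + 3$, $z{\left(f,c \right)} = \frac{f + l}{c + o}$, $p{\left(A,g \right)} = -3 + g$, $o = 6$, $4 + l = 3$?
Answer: $- \frac{256}{3} \approx -85.333$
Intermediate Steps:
$l = -1$ ($l = -4 + 3 = -1$)
$z{\left(f,c \right)} = \frac{-1 + f}{6 + c}$ ($z{\left(f,c \right)} = \frac{f - 1}{c + 6} = \frac{-1 + f}{6 + c}$)
$t{\left(v \right)} = 2 v$ ($t{\left(v \right)} = \left(\left(-3 + v\right) + v\right) + 3 = \left(-3 + 2 v\right) + 3 = 2 v$)
$48 z{\left(5,3 \right)} t{\left(-2 \right)} = 48 \frac{-1 + 5}{6 + 3} \cdot 2 \left(-2\right) = 48 \cdot \frac{1}{9} \cdot 4 \left(-4\right) = 48 \cdot \frac{4}{9} \left(-4\right) = \frac{64}{3} \left(-4\right) = - \frac{256}{3}$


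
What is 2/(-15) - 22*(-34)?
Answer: 11218/15 ≈ 747.87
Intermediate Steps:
2/(-15) - 22*(-34) = 2*(-1/15) + 748 = -2/15 + 748 = 11218/15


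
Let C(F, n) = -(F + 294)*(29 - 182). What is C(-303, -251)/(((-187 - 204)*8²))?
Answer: 81/1472 ≈ 0.055027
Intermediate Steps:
C(F, n) = 44982 + 153*F (C(F, n) = -(294 + F)*(-153) = -(-44982 - 153*F) = 44982 + 153*F)
C(-303, -251)/(((-187 - 204)*8²)) = (44982 + 153*(-303))/(((-187 - 204)*8²)) = (44982 - 46359)/((-391*64)) = -1377/(-25024) = -1377*(-1/25024) = 81/1472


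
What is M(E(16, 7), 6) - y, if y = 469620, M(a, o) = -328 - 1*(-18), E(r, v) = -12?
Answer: -469930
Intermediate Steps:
M(a, o) = -310 (M(a, o) = -328 + 18 = -310)
M(E(16, 7), 6) - y = -310 - 1*469620 = -310 - 469620 = -469930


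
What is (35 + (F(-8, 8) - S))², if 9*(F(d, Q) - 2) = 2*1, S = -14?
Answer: 212521/81 ≈ 2623.7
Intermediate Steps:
F(d, Q) = 20/9 (F(d, Q) = 2 + (2*1)/9 = 2 + (⅑)*2 = 2 + 2/9 = 20/9)
(35 + (F(-8, 8) - S))² = (35 + (20/9 - 1*(-14)))² = (35 + (20/9 + 14))² = (35 + 146/9)² = (461/9)² = 212521/81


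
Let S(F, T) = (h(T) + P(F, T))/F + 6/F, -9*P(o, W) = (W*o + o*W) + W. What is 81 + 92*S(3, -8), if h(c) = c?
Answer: 5683/27 ≈ 210.48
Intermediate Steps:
P(o, W) = -W/9 - 2*W*o/9 (P(o, W) = -((W*o + o*W) + W)/9 = -((W*o + W*o) + W)/9 = -(2*W*o + W)/9 = -(W + 2*W*o)/9 = -W/9 - 2*W*o/9)
S(F, T) = 6/F + (T - T*(1 + 2*F)/9)/F (S(F, T) = (T - T*(1 + 2*F)/9)/F + 6/F = 6/F + (T - T*(1 + 2*F)/9)/F)
81 + 92*S(3, -8) = 81 + 92*((2/9)*(27 + 4*(-8) - 1*3*(-8))/3) = 81 + 92*((2/9)*(⅓)*(27 - 32 + 24)) = 81 + 92*((2/9)*(⅓)*19) = 81 + 92*(38/27) = 81 + 3496/27 = 5683/27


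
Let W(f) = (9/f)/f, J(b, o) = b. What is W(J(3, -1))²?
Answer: 1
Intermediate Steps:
W(f) = 9/f²
W(J(3, -1))² = (9/3²)² = (9*(⅑))² = 1² = 1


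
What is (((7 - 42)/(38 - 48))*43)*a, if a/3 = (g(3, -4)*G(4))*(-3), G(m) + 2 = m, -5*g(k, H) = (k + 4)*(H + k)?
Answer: -18963/5 ≈ -3792.6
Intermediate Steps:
g(k, H) = -(4 + k)*(H + k)/5 (g(k, H) = -(k + 4)*(H + k)/5 = -(4 + k)*(H + k)/5)
G(m) = -2 + m
a = -126/5 (a = 3*(((-⅘*(-4) - ⅘*3 - ⅕*3² - ⅕*(-4)*3)*(-2 + 4))*(-3)) = 3*(((16/5 - 12/5 - ⅕*9 + 12/5)*2)*(-3)) = 3*(((16/5 - 12/5 - 9/5 + 12/5)*2)*(-3)) = 3*(((7/5)*2)*(-3)) = 3*((14/5)*(-3)) = 3*(-42/5) = -126/5 ≈ -25.200)
(((7 - 42)/(38 - 48))*43)*a = (((7 - 42)/(38 - 48))*43)*(-126/5) = (-35/(-10)*43)*(-126/5) = (-35*(-⅒)*43)*(-126/5) = ((7/2)*43)*(-126/5) = (301/2)*(-126/5) = -18963/5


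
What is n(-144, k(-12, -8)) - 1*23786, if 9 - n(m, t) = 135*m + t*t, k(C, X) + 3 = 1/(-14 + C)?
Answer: -2938053/676 ≈ -4346.2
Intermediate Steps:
k(C, X) = -3 + 1/(-14 + C)
n(m, t) = 9 - t² - 135*m (n(m, t) = 9 - (135*m + t*t) = 9 - (135*m + t²) = 9 - (t² + 135*m) = 9 + (-t² - 135*m) = 9 - t² - 135*m)
n(-144, k(-12, -8)) - 1*23786 = (9 - ((43 - 3*(-12))/(-14 - 12))² - 135*(-144)) - 1*23786 = (9 - ((43 + 36)/(-26))² + 19440) - 23786 = (9 - (-1/26*79)² + 19440) - 23786 = (9 - (-79/26)² + 19440) - 23786 = (9 - 1*6241/676 + 19440) - 23786 = (9 - 6241/676 + 19440) - 23786 = 13141283/676 - 23786 = -2938053/676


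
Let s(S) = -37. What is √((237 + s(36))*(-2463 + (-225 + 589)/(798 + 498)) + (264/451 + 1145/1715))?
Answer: I*√161023279744663/18081 ≈ 701.81*I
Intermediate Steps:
√((237 + s(36))*(-2463 + (-225 + 589)/(798 + 498)) + (264/451 + 1145/1715)) = √((237 - 37)*(-2463 + (-225 + 589)/(798 + 498)) + (264/451 + 1145/1715)) = √(200*(-2463 + 364/1296) + (264*(1/451) + 1145*(1/1715))) = √(200*(-2463 + 364*(1/1296)) + (24/41 + 229/343)) = √(200*(-2463 + 91/324) + 17621/14063) = √(200*(-797921/324) + 17621/14063) = √(-39896050/81 + 17621/14063) = √(-561056723849/1139103) = I*√161023279744663/18081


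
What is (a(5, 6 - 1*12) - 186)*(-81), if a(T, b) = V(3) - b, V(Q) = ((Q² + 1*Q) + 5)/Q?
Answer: 14121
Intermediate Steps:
V(Q) = (5 + Q + Q²)/Q (V(Q) = ((Q² + Q) + 5)/Q = ((Q + Q²) + 5)/Q = (5 + Q + Q²)/Q)
a(T, b) = 17/3 - b (a(T, b) = (1 + 3 + 5/3) - b = 17/3 - b)
(a(5, 6 - 1*12) - 186)*(-81) = ((17/3 - (6 - 1*12)) - 186)*(-81) = ((17/3 - (6 - 12)) - 186)*(-81) = ((17/3 - 1*(-6)) - 186)*(-81) = ((17/3 + 6) - 186)*(-81) = (35/3 - 186)*(-81) = -523/3*(-81) = 14121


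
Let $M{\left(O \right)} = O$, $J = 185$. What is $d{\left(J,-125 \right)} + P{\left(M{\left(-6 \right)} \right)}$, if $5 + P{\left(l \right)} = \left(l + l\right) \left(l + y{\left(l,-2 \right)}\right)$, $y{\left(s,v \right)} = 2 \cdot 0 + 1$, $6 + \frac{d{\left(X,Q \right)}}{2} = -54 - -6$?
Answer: $-53$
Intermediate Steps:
$d{\left(X,Q \right)} = -108$ ($d{\left(X,Q \right)} = -12 + 2 \left(-54 - -6\right) = -12 + 2 \left(-54 + 6\right) = -12 + 2 \left(-48\right) = -12 - 96 = -108$)
$y{\left(s,v \right)} = 1$ ($y{\left(s,v \right)} = 0 + 1 = 1$)
$P{\left(l \right)} = -5 + 2 l \left(1 + l\right)$ ($P{\left(l \right)} = -5 + \left(l + l\right) \left(l + 1\right) = -5 + 2 l \left(1 + l\right)$)
$d{\left(J,-125 \right)} + P{\left(M{\left(-6 \right)} \right)} = -108 + \left(-5 + 2 \left(-6\right) + 2 \left(-6\right)^{2}\right) = -108 - -55 = -108 + 55 = -53$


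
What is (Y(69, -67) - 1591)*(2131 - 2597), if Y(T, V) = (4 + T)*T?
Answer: -1605836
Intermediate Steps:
Y(T, V) = T*(4 + T)
(Y(69, -67) - 1591)*(2131 - 2597) = (69*(4 + 69) - 1591)*(2131 - 2597) = (69*73 - 1591)*(-466) = (5037 - 1591)*(-466) = 3446*(-466) = -1605836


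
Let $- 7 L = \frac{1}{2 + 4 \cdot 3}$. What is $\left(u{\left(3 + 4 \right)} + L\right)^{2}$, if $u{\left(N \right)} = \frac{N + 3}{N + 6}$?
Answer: $\frac{935089}{1623076} \approx 0.57612$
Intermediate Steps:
$L = - \frac{1}{98}$ ($L = - \frac{1}{7 \left(2 + 4 \cdot 3\right)} = - \frac{1}{7 \left(2 + 12\right)} = - \frac{1}{7 \cdot 14} = \left(- \frac{1}{7}\right) \frac{1}{14} = - \frac{1}{98} \approx -0.010204$)
$u{\left(N \right)} = \frac{3 + N}{6 + N}$
$\left(u{\left(3 + 4 \right)} + L\right)^{2} = \left(\frac{3 + \left(3 + 4\right)}{6 + \left(3 + 4\right)} - \frac{1}{98}\right)^{2} = \left(\frac{3 + 7}{6 + 7} - \frac{1}{98}\right)^{2} = \left(\frac{1}{13} \cdot 10 - \frac{1}{98}\right)^{2} = \left(\frac{10}{13} - \frac{1}{98}\right)^{2} = \left(\frac{967}{1274}\right)^{2} = \frac{935089}{1623076}$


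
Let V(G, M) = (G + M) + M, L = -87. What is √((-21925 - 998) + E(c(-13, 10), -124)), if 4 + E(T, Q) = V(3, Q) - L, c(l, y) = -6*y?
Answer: 9*I*√285 ≈ 151.94*I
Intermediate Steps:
V(G, M) = G + 2*M
E(T, Q) = 86 + 2*Q (E(T, Q) = -4 + ((3 + 2*Q) - 1*(-87)) = -4 + ((3 + 2*Q) + 87) = -4 + (90 + 2*Q) = 86 + 2*Q)
√((-21925 - 998) + E(c(-13, 10), -124)) = √((-21925 - 998) + (86 + 2*(-124))) = √(-22923 + (86 - 248)) = √(-22923 - 162) = √(-23085) = 9*I*√285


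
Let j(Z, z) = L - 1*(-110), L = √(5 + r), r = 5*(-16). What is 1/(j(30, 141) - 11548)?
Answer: -11438/130827919 - 5*I*√3/130827919 ≈ -8.7428e-5 - 6.6196e-8*I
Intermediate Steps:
r = -80
L = 5*I*√3 (L = √(5 - 80) = √(-75) = 5*I*√3 ≈ 8.6602*I)
j(Z, z) = 110 + 5*I*√3 (j(Z, z) = 5*I*√3 - 1*(-110) = 5*I*√3 + 110 = 110 + 5*I*√3)
1/(j(30, 141) - 11548) = 1/((110 + 5*I*√3) - 11548) = 1/(-11438 + 5*I*√3)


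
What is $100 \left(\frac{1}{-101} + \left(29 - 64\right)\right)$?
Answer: $- \frac{353600}{101} \approx -3501.0$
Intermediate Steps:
$100 \left(\frac{1}{-101} + \left(29 - 64\right)\right) = 100 \left(- \frac{1}{101} - 35\right) = 100 \left(- \frac{3536}{101}\right) = - \frac{353600}{101}$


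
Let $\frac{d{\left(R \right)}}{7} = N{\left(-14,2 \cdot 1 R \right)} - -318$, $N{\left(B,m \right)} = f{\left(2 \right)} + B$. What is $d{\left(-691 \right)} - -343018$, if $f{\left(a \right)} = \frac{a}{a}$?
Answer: $345153$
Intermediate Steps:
$f{\left(a \right)} = 1$
$N{\left(B,m \right)} = 1 + B$
$d{\left(R \right)} = 2135$ ($d{\left(R \right)} = 7 \left(\left(1 - 14\right) - -318\right) = 7 \left(-13 + 318\right) = 7 \cdot 305 = 2135$)
$d{\left(-691 \right)} - -343018 = 2135 - -343018 = 2135 + 343018 = 345153$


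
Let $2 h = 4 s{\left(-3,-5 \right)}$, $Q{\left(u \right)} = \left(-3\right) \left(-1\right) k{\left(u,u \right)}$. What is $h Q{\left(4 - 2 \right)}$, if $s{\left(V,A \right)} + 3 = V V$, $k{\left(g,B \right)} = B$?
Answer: $72$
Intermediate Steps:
$s{\left(V,A \right)} = -3 + V^{2}$ ($s{\left(V,A \right)} = -3 + V V = -3 + V^{2}$)
$Q{\left(u \right)} = 3 u$ ($Q{\left(u \right)} = \left(-3\right) \left(-1\right) u = 3 u$)
$h = 12$ ($h = \frac{4 \left(-3 + \left(-3\right)^{2}\right)}{2} = \frac{4 \left(-3 + 9\right)}{2} = \frac{4 \cdot 6}{2} = \frac{1}{2} \cdot 24 = 12$)
$h Q{\left(4 - 2 \right)} = 12 \cdot 3 \left(4 - 2\right) = 12 \cdot 3 \cdot 2 = 12 \cdot 6 = 72$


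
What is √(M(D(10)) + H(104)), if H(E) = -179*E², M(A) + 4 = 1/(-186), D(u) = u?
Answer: I*√66980208714/186 ≈ 1391.4*I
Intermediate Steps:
M(A) = -745/186 (M(A) = -4 + 1/(-186) = -4 - 1/186 = -745/186)
√(M(D(10)) + H(104)) = √(-745/186 - 179*104²) = √(-745/186 - 179*10816) = √(-745/186 - 1936064) = √(-360108649/186) = I*√66980208714/186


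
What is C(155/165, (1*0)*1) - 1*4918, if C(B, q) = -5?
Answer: -4923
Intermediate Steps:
C(155/165, (1*0)*1) - 1*4918 = -5 - 1*4918 = -5 - 4918 = -4923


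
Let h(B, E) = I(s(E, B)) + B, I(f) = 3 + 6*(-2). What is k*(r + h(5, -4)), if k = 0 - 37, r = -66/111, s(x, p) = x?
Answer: 170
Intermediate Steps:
I(f) = -9 (I(f) = 3 - 12 = -9)
r = -22/37 (r = -66*1/111 = -22/37 ≈ -0.59459)
h(B, E) = -9 + B
k = -37
k*(r + h(5, -4)) = -37*(-22/37 + (-9 + 5)) = -37*(-22/37 - 4) = -37*(-170/37) = 170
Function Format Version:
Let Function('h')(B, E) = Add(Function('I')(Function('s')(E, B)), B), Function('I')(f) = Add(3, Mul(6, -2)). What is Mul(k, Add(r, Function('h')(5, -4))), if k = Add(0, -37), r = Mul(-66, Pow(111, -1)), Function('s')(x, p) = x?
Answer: 170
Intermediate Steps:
Function('I')(f) = -9 (Function('I')(f) = Add(3, -12) = -9)
r = Rational(-22, 37) (r = Mul(-66, Rational(1, 111)) = Rational(-22, 37) ≈ -0.59459)
Function('h')(B, E) = Add(-9, B)
k = -37
Mul(k, Add(r, Function('h')(5, -4))) = Mul(-37, Add(Rational(-22, 37), Add(-9, 5))) = Mul(-37, Add(Rational(-22, 37), -4)) = Mul(-37, Rational(-170, 37)) = 170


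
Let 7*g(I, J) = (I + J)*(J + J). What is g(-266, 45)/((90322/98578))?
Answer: -980358210/316127 ≈ -3101.2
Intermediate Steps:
g(I, J) = 2*J*(I + J)/7 (g(I, J) = ((I + J)*(J + J))/7 = ((I + J)*(2*J))/7 = (2*J*(I + J))/7 = 2*J*(I + J)/7)
g(-266, 45)/((90322/98578)) = ((2/7)*45*(-266 + 45))/((90322/98578)) = ((2/7)*45*(-221))/((90322*(1/98578))) = -19890/(7*45161/49289) = -19890/7*49289/45161 = -980358210/316127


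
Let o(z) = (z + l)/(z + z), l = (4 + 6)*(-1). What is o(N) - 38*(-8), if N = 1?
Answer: 599/2 ≈ 299.50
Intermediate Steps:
l = -10 (l = 10*(-1) = -10)
o(z) = (-10 + z)/(2*z) (o(z) = (z - 10)/(z + z) = (-10 + z)/((2*z)) = (-10 + z)*(1/(2*z)) = (-10 + z)/(2*z))
o(N) - 38*(-8) = (½)*(-10 + 1)/1 - 38*(-8) = (½)*1*(-9) + 304 = -9/2 + 304 = 599/2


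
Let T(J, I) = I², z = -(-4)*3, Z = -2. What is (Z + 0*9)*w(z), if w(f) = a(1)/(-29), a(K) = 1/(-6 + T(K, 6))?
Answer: 1/435 ≈ 0.0022989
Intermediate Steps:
z = 12 (z = -2*(-6) = 12)
a(K) = 1/30 (a(K) = 1/(-6 + 6²) = 1/(-6 + 36) = 1/30)
w(f) = -1/870 (w(f) = (1/30)/(-29) = (1/30)*(-1/29) = -1/870)
(Z + 0*9)*w(z) = (-2 + 0*9)*(-1/870) = (-2 + 0)*(-1/870) = -2*(-1/870) = 1/435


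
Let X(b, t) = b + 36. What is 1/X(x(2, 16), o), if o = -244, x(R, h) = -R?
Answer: 1/34 ≈ 0.029412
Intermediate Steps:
X(b, t) = 36 + b
1/X(x(2, 16), o) = 1/(36 - 1*2) = 1/(36 - 2) = 1/34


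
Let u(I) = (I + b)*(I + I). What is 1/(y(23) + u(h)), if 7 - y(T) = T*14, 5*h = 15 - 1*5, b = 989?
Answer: 1/3649 ≈ 0.00027405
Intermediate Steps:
h = 2 (h = (15 - 1*5)/5 = (15 - 5)/5 = (⅕)*10 = 2)
y(T) = 7 - 14*T (y(T) = 7 - T*14 = 7 - 14*T)
u(I) = 2*I*(989 + I) (u(I) = (I + 989)*(I + I) = (989 + I)*(2*I) = 2*I*(989 + I))
1/(y(23) + u(h)) = 1/((7 - 14*23) + 2*2*(989 + 2)) = 1/((7 - 322) + 2*2*991) = 1/(-315 + 3964) = 1/3649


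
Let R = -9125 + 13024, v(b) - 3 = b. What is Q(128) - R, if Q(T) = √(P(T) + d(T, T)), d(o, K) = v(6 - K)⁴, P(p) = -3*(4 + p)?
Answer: -3899 + 5*√8021341 ≈ 10262.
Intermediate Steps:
v(b) = 3 + b
P(p) = -12 - 3*p
d(o, K) = (9 - K)⁴ (d(o, K) = (3 + (6 - K))⁴ = (9 - K)⁴)
R = 3899
Q(T) = √(-12 + (-9 + T)⁴ - 3*T) (Q(T) = √((-12 - 3*T) + (-9 + T)⁴) = √(-12 + (-9 + T)⁴ - 3*T))
Q(128) - R = √(-12 + (9 - 1*128)⁴ - 3*128) - 1*3899 = √(-12 + (9 - 128)⁴ - 384) - 3899 = √(-12 + (-119)⁴ - 384) - 3899 = √(-12 + 200533921 - 384) - 3899 = √200533525 - 3899 = 5*√8021341 - 3899 = -3899 + 5*√8021341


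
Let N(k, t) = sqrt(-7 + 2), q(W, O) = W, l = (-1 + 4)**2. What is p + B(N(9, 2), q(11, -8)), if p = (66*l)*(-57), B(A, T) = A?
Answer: -33858 + I*sqrt(5) ≈ -33858.0 + 2.2361*I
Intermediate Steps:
l = 9 (l = 3**2 = 9)
N(k, t) = I*sqrt(5) (N(k, t) = sqrt(-5) = I*sqrt(5))
p = -33858 (p = (66*9)*(-57) = 594*(-57) = -33858)
p + B(N(9, 2), q(11, -8)) = -33858 + I*sqrt(5)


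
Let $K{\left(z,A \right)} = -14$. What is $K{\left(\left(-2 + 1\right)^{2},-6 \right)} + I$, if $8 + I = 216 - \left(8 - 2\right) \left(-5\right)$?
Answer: $224$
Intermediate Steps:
$I = 238$ ($I = -8 + \left(216 - \left(8 - 2\right) \left(-5\right)\right) = -8 + \left(216 - 6 \left(-5\right)\right) = -8 + \left(216 - -30\right) = -8 + \left(216 + 30\right) = -8 + 246 = 238$)
$K{\left(\left(-2 + 1\right)^{2},-6 \right)} + I = -14 + 238 = 224$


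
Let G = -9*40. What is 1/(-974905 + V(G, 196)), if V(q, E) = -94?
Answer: -1/974999 ≈ -1.0256e-6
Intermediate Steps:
G = -360
1/(-974905 + V(G, 196)) = 1/(-974905 - 94) = 1/(-974999) = -1/974999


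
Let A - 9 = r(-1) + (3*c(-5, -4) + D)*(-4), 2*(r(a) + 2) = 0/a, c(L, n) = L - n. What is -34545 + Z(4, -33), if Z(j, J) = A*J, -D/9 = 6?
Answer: -42300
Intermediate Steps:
D = -54 (D = -9*6 = -54)
r(a) = -2 (r(a) = -2 + (0/a)/2 = -2 + (½)*0 = -2 + 0 = -2)
A = 235 (A = 9 + (-2 + (3*(-5 - 1*(-4)) - 54)*(-4)) = 9 + (-2 + (3*(-5 + 4) - 54)*(-4)) = 9 + (-2 + (3*(-1) - 54)*(-4)) = 9 + (-2 + (-3 - 54)*(-4)) = 9 + (-2 - 57*(-4)) = 9 + (-2 + 228) = 9 + 226 = 235)
Z(j, J) = 235*J
-34545 + Z(4, -33) = -34545 + 235*(-33) = -34545 - 7755 = -42300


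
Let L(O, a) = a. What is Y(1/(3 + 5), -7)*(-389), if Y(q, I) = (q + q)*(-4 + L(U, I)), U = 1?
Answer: 4279/4 ≈ 1069.8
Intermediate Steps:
Y(q, I) = 2*q*(-4 + I) (Y(q, I) = (q + q)*(-4 + I) = (2*q)*(-4 + I) = 2*q*(-4 + I))
Y(1/(3 + 5), -7)*(-389) = (2*(-4 - 7)/(3 + 5))*(-389) = (2*(-11)/8)*(-389) = (2*(⅛)*(-11))*(-389) = -11/4*(-389) = 4279/4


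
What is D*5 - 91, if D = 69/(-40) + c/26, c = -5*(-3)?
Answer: -10061/104 ≈ -96.740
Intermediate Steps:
c = 15
D = -597/520 (D = 69/(-40) + 15/26 = 69*(-1/40) + 15*(1/26) = -69/40 + 15/26 = -597/520 ≈ -1.1481)
D*5 - 91 = -597/520*5 - 91 = -597/104 - 91 = -10061/104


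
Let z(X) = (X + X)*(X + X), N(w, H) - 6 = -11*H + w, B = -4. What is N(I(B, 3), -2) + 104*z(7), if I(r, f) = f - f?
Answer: 20412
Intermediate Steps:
I(r, f) = 0
N(w, H) = 6 + w - 11*H (N(w, H) = 6 + (-11*H + w) = 6 + (w - 11*H) = 6 + w - 11*H)
z(X) = 4*X² (z(X) = (2*X)*(2*X) = 4*X²)
N(I(B, 3), -2) + 104*z(7) = (6 + 0 - 11*(-2)) + 104*(4*7²) = (6 + 0 + 22) + 104*(4*49) = 28 + 104*196 = 28 + 20384 = 20412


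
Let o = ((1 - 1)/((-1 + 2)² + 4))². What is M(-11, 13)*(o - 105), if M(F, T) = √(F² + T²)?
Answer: -105*√290 ≈ -1788.1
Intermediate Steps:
o = 0 (o = (0/(1² + 4))² = (0/(1 + 4))² = (0/5)² = (0*(⅕))² = 0² = 0)
M(-11, 13)*(o - 105) = √((-11)² + 13²)*(0 - 105) = √(121 + 169)*(-105) = √290*(-105) = -105*√290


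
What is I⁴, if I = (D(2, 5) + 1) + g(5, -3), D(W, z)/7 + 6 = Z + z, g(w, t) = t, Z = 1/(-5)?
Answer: 7311616/625 ≈ 11699.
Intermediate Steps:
Z = -⅕ ≈ -0.20000
D(W, z) = -217/5 + 7*z (D(W, z) = -42 + 7*(-⅕ + z) = -42 + (-7/5 + 7*z) = -217/5 + 7*z)
I = -52/5 (I = ((-217/5 + 7*5) + 1) - 3 = ((-217/5 + 35) + 1) - 3 = (-42/5 + 1) - 3 = -37/5 - 3 = -52/5 ≈ -10.400)
I⁴ = (-52/5)⁴ = 7311616/625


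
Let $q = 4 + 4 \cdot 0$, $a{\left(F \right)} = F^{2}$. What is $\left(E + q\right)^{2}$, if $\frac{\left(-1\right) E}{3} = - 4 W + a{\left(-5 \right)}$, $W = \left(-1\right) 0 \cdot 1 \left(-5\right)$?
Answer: $5041$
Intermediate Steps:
$W = 0$ ($W = 0 \cdot 1 \left(-5\right) = 0 \left(-5\right) = 0$)
$q = 4$ ($q = 4 + 0 = 4$)
$E = -75$ ($E = - 3 \left(\left(-4\right) 0 + \left(-5\right)^{2}\right) = - 3 \left(0 + 25\right) = \left(-3\right) 25 = -75$)
$\left(E + q\right)^{2} = \left(-75 + 4\right)^{2} = \left(-71\right)^{2} = 5041$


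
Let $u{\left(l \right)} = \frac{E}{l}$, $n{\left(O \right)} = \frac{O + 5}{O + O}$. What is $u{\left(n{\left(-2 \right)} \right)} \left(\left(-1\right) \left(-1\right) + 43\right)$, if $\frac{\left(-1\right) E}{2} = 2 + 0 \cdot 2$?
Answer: $\frac{704}{3} \approx 234.67$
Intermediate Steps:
$n{\left(O \right)} = \frac{5 + O}{2 O}$
$E = -4$ ($E = - 2 \left(2 + 0 \cdot 2\right) = - 2 \left(2 + 0\right) = \left(-2\right) 2 = -4$)
$u{\left(l \right)} = - \frac{4}{l}$
$u{\left(n{\left(-2 \right)} \right)} \left(\left(-1\right) \left(-1\right) + 43\right) = - \frac{4}{\frac{1}{2} \frac{1}{-2} \left(5 - 2\right)} \left(\left(-1\right) \left(-1\right) + 43\right) = - \frac{4}{\frac{1}{2} \left(- \frac{1}{2}\right) 3} \left(1 + 43\right) = - \frac{4}{- \frac{3}{4}} \cdot 44 = \left(-4\right) \left(- \frac{4}{3}\right) 44 = \frac{16}{3} \cdot 44 = \frac{704}{3}$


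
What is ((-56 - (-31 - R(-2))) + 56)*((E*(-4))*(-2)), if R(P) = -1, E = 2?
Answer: 480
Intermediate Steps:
((-56 - (-31 - R(-2))) + 56)*((E*(-4))*(-2)) = ((-56 - (-31 - 1*(-1))) + 56)*((2*(-4))*(-2)) = ((-56 - (-31 + 1)) + 56)*(-8*(-2)) = ((-56 - 1*(-30)) + 56)*16 = ((-56 + 30) + 56)*16 = (-26 + 56)*16 = 30*16 = 480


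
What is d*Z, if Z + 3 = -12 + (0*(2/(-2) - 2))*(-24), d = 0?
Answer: 0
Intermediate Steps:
Z = -15 (Z = -3 + (-12 + (0*(2/(-2) - 2))*(-24)) = -3 + (-12 + (0*(2*(-½) - 2))*(-24)) = -3 + (-12 + (0*(-1 - 2))*(-24)) = -3 + (-12 + (0*(-3))*(-24)) = -3 + (-12 + 0*(-24)) = -3 + (-12 + 0) = -3 - 12 = -15)
d*Z = 0*(-15) = 0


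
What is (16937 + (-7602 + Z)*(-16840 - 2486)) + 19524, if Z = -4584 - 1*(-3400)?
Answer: 169834697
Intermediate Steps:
Z = -1184 (Z = -4584 + 3400 = -1184)
(16937 + (-7602 + Z)*(-16840 - 2486)) + 19524 = (16937 + (-7602 - 1184)*(-16840 - 2486)) + 19524 = (16937 - 8786*(-19326)) + 19524 = (16937 + 169798236) + 19524 = 169815173 + 19524 = 169834697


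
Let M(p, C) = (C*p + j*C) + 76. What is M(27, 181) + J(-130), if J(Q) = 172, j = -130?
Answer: -18395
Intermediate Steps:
M(p, C) = 76 - 130*C + C*p (M(p, C) = (C*p - 130*C) + 76 = (-130*C + C*p) + 76 = 76 - 130*C + C*p)
M(27, 181) + J(-130) = (76 - 130*181 + 181*27) + 172 = (76 - 23530 + 4887) + 172 = -18567 + 172 = -18395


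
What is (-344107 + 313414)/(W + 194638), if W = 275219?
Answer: -10231/156619 ≈ -0.065324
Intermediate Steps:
(-344107 + 313414)/(W + 194638) = (-344107 + 313414)/(275219 + 194638) = -30693/469857 = -30693*1/469857 = -10231/156619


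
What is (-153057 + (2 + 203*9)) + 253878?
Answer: 102650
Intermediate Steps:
(-153057 + (2 + 203*9)) + 253878 = (-153057 + (2 + 1827)) + 253878 = (-153057 + 1829) + 253878 = -151228 + 253878 = 102650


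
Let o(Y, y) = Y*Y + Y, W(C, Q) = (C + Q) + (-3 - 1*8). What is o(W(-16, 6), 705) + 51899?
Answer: 52319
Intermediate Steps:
W(C, Q) = -11 + C + Q (W(C, Q) = (C + Q) + (-3 - 8) = (C + Q) - 11 = -11 + C + Q)
o(Y, y) = Y + Y² (o(Y, y) = Y² + Y = Y + Y²)
o(W(-16, 6), 705) + 51899 = (-11 - 16 + 6)*(1 + (-11 - 16 + 6)) + 51899 = -21*(1 - 21) + 51899 = -21*(-20) + 51899 = 420 + 51899 = 52319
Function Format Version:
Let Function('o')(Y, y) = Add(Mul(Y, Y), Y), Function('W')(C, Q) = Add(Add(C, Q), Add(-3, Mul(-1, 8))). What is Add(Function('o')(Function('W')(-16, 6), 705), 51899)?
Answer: 52319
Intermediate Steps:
Function('W')(C, Q) = Add(-11, C, Q) (Function('W')(C, Q) = Add(Add(C, Q), Add(-3, -8)) = Add(Add(C, Q), -11) = Add(-11, C, Q))
Function('o')(Y, y) = Add(Y, Pow(Y, 2)) (Function('o')(Y, y) = Add(Pow(Y, 2), Y) = Add(Y, Pow(Y, 2)))
Add(Function('o')(Function('W')(-16, 6), 705), 51899) = Add(Mul(Add(-11, -16, 6), Add(1, Add(-11, -16, 6))), 51899) = Add(Mul(-21, Add(1, -21)), 51899) = Add(Mul(-21, -20), 51899) = Add(420, 51899) = 52319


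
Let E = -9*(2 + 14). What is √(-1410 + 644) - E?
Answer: 144 + I*√766 ≈ 144.0 + 27.677*I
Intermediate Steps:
E = -144 (E = -9*16 = -144)
√(-1410 + 644) - E = √(-1410 + 644) - 1*(-144) = √(-766) + 144 = I*√766 + 144 = 144 + I*√766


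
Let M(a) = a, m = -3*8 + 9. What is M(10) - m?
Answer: 25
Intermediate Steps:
m = -15 (m = -24 + 9 = -15)
M(10) - m = 10 - 1*(-15) = 10 + 15 = 25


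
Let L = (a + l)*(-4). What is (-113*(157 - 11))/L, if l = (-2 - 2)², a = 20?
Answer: 8249/72 ≈ 114.57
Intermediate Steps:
l = 16 (l = (-4)² = 16)
L = -144 (L = (20 + 16)*(-4) = 36*(-4) = -144)
(-113*(157 - 11))/L = -113*(157 - 11)/(-144) = -113*146*(-1/144) = -16498*(-1/144) = 8249/72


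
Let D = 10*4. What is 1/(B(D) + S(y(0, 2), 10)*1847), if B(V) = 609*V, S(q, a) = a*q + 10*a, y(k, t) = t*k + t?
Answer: 1/246000 ≈ 4.0650e-6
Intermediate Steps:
y(k, t) = t + k*t (y(k, t) = k*t + t = t + k*t)
S(q, a) = 10*a + a*q
D = 40
1/(B(D) + S(y(0, 2), 10)*1847) = 1/(609*40 + (10*(10 + 2*(1 + 0)))*1847) = 1/(24360 + (10*(10 + 2*1))*1847) = 1/(24360 + (10*(10 + 2))*1847) = 1/(24360 + (10*12)*1847) = 1/(24360 + 120*1847) = 1/(24360 + 221640) = 1/246000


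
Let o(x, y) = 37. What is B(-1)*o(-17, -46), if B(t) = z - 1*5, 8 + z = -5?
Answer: -666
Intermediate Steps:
z = -13 (z = -8 - 5 = -13)
B(t) = -18 (B(t) = -13 - 1*5 = -13 - 5 = -18)
B(-1)*o(-17, -46) = -18*37 = -666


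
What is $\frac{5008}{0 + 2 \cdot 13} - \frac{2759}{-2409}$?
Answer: $\frac{6068003}{31317} \approx 193.76$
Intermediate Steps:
$\frac{5008}{0 + 2 \cdot 13} - \frac{2759}{-2409} = \frac{5008}{0 + 26} - - \frac{2759}{2409} = \frac{5008}{26} + \frac{2759}{2409} = 5008 \cdot \frac{1}{26} + \frac{2759}{2409} = \frac{2504}{13} + \frac{2759}{2409} = \frac{6068003}{31317}$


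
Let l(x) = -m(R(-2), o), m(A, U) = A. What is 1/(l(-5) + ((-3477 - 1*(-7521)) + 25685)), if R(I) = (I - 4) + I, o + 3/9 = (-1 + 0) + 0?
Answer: 1/29737 ≈ 3.3628e-5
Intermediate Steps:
o = -4/3 (o = -⅓ + ((-1 + 0) + 0) = -⅓ + (-1 + 0) = -⅓ - 1 = -4/3 ≈ -1.3333)
R(I) = -4 + 2*I (R(I) = (-4 + I) + I = -4 + 2*I)
l(x) = 8 (l(x) = -(-4 + 2*(-2)) = -(-4 - 4) = -1*(-8) = 8)
1/(l(-5) + ((-3477 - 1*(-7521)) + 25685)) = 1/(8 + ((-3477 - 1*(-7521)) + 25685)) = 1/(8 + ((-3477 + 7521) + 25685)) = 1/(8 + (4044 + 25685)) = 1/(8 + 29729) = 1/29737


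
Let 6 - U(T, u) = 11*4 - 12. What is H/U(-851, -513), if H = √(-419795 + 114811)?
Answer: -I*√76246/13 ≈ -21.241*I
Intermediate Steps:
U(T, u) = -26 (U(T, u) = 6 - (11*4 - 12) = 6 - (44 - 12) = 6 - 1*32 = 6 - 32 = -26)
H = 2*I*√76246 (H = √(-304984) = 2*I*√76246 ≈ 552.25*I)
H/U(-851, -513) = (2*I*√76246)/(-26) = (2*I*√76246)*(-1/26) = -I*√76246/13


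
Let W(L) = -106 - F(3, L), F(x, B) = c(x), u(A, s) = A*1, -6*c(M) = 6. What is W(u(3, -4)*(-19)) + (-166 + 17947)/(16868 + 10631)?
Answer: -2869614/27499 ≈ -104.35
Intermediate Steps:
c(M) = -1 (c(M) = -⅙*6 = -1)
u(A, s) = A
F(x, B) = -1
W(L) = -105 (W(L) = -106 - 1*(-1) = -106 + 1 = -105)
W(u(3, -4)*(-19)) + (-166 + 17947)/(16868 + 10631) = -105 + (-166 + 17947)/(16868 + 10631) = -105 + 17781/27499 = -2869614/27499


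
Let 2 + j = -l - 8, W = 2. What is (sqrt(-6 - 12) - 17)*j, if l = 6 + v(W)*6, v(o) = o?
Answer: 476 - 84*I*sqrt(2) ≈ 476.0 - 118.79*I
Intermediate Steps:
l = 18 (l = 6 + 2*6 = 6 + 12 = 18)
j = -28 (j = -2 + (-1*18 - 8) = -2 + (-18 - 8) = -2 - 26 = -28)
(sqrt(-6 - 12) - 17)*j = (sqrt(-6 - 12) - 17)*(-28) = (sqrt(-18) - 17)*(-28) = (3*I*sqrt(2) - 17)*(-28) = (-17 + 3*I*sqrt(2))*(-28) = 476 - 84*I*sqrt(2)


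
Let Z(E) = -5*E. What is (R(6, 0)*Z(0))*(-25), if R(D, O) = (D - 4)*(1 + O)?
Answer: 0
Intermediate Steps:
R(D, O) = (1 + O)*(-4 + D) (R(D, O) = (-4 + D)*(1 + O) = (1 + O)*(-4 + D))
(R(6, 0)*Z(0))*(-25) = ((-4 + 6 - 4*0 + 6*0)*(-5*0))*(-25) = ((-4 + 6 + 0 + 0)*0)*(-25) = (2*0)*(-25) = 0*(-25) = 0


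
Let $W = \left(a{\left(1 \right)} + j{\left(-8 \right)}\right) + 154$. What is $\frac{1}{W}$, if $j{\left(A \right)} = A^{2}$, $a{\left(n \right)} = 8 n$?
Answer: $\frac{1}{226} \approx 0.0044248$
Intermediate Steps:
$W = 226$ ($W = \left(8 \cdot 1 + \left(-8\right)^{2}\right) + 154 = \left(8 + 64\right) + 154 = 72 + 154 = 226$)
$\frac{1}{W} = \frac{1}{226}$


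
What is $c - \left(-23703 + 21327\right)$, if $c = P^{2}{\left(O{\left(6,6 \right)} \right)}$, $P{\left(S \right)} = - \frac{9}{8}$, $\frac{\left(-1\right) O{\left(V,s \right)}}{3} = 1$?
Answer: $\frac{152145}{64} \approx 2377.3$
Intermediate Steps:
$O{\left(V,s \right)} = -3$ ($O{\left(V,s \right)} = \left(-3\right) 1 = -3$)
$P{\left(S \right)} = - \frac{9}{8}$ ($P{\left(S \right)} = \left(-9\right) \frac{1}{8} = - \frac{9}{8}$)
$c = \frac{81}{64}$ ($c = \left(- \frac{9}{8}\right)^{2} = \frac{81}{64} \approx 1.2656$)
$c - \left(-23703 + 21327\right) = \frac{81}{64} - \left(-23703 + 21327\right) = \frac{81}{64} - -2376 = \frac{81}{64} + 2376 = \frac{152145}{64}$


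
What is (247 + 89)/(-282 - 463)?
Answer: -336/745 ≈ -0.45101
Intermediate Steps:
(247 + 89)/(-282 - 463) = 336/(-745) = 336*(-1/745) = -336/745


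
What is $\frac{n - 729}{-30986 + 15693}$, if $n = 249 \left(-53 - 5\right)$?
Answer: $\frac{15171}{15293} \approx 0.99202$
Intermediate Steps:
$n = -14442$ ($n = 249 \left(-53 - 5\right) = 249 \left(-58\right) = -14442$)
$\frac{n - 729}{-30986 + 15693} = \frac{-14442 - 729}{-30986 + 15693} = - \frac{15171}{-15293} = \left(-15171\right) \left(- \frac{1}{15293}\right) = \frac{15171}{15293}$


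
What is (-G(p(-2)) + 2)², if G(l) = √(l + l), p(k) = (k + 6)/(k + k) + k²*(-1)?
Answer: (2 - I*√10)² ≈ -6.0 - 12.649*I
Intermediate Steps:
p(k) = -k² + (6 + k)/(2*k) (p(k) = (6 + k)/((2*k)) - k² = (6 + k)*(1/(2*k)) - k² = (6 + k)/(2*k) - k² = -k² + (6 + k)/(2*k))
G(l) = √2*√l (G(l) = √(2*l) = √2*√l)
(-G(p(-2)) + 2)² = (-√2*√((3 + (½)*(-2) - 1*(-2)³)/(-2)) + 2)² = (-√2*√(-(3 - 1 - 1*(-8))/2) + 2)² = (-√2*√(-(3 - 1 + 8)/2) + 2)² = (-√2*√(-½*10) + 2)² = (-√2*√(-5) + 2)² = (-√2*I*√5 + 2)² = (-I*√10 + 2)² = (2 - I*√10)²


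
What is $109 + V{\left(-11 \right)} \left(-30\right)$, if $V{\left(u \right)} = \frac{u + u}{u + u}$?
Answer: $79$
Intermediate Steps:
$V{\left(u \right)} = 1$ ($V{\left(u \right)} = \frac{2 u}{2 u} = 2 u \frac{1}{2 u} = 1$)
$109 + V{\left(-11 \right)} \left(-30\right) = 109 + 1 \left(-30\right) = 109 - 30 = 79$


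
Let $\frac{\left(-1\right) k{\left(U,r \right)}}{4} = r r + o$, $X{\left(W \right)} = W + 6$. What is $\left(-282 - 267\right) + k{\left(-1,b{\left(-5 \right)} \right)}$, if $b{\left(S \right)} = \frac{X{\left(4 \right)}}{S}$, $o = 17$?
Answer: $-633$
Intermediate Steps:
$X{\left(W \right)} = 6 + W$
$b{\left(S \right)} = \frac{10}{S}$ ($b{\left(S \right)} = \frac{6 + 4}{S} = \frac{10}{S}$)
$k{\left(U,r \right)} = -68 - 4 r^{2}$ ($k{\left(U,r \right)} = - 4 \left(r r + 17\right) = - 4 \left(r^{2} + 17\right) = - 4 \left(17 + r^{2}\right) = -68 - 4 r^{2}$)
$\left(-282 - 267\right) + k{\left(-1,b{\left(-5 \right)} \right)} = \left(-282 - 267\right) - \left(68 + 4 \left(\frac{10}{-5}\right)^{2}\right) = -549 - \left(68 + 4 \left(10 \left(- \frac{1}{5}\right)\right)^{2}\right) = -549 - \left(68 + 4 \left(-2\right)^{2}\right) = -549 - 84 = -633$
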